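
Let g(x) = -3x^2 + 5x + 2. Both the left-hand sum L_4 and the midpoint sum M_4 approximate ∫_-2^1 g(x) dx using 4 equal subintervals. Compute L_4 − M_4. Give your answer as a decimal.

L_4 = -20.34375.
M_4 = -10.078125.
L_4 − M_4 = -10.265625.

-10.265625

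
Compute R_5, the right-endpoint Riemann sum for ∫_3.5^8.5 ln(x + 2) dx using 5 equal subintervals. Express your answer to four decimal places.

10.6294

Δx = (8.5 − 3.5)/5 = 1.
Right endpoints: 4.5, 5.5, 6.5, 7.5, 8.5.
f(4.5) ≈ 1.8718, f(5.5) ≈ 2.0149, f(6.5) ≈ 2.1401, f(7.5) ≈ 2.2513, f(8.5) ≈ 2.3514.
Sum = Δx · [f(4.5) + f(5.5) + f(6.5) + f(7.5) + f(8.5)].
Sum ≈ 10.6294.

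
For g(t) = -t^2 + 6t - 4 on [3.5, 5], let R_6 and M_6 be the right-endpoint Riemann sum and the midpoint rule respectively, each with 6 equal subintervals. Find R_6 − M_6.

-0.4921875

R_6 = 4.390625.
M_6 = 4.8828125.
R_6 − M_6 = -0.4921875.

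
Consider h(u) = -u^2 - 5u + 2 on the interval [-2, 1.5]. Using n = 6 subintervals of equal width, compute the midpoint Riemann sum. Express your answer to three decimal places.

Δu = (1.5 − (-2))/6 = 7/12.
Midpoints: -41/24, -1.125, -13/24, 1/24, 0.625, 29/24.
h(-41/24) = 4391/576, h(-1.125) = 6.359375, h(-13/24) = 2543/576, h(1/24) = 1031/576, h(0.625) = -1.515625, h(29/24) = -3169/576.
Sum = Δu · [h(-41/24) + h(-1.125) + h(-13/24) + ...].
Sum ≈ 7.683.

7.683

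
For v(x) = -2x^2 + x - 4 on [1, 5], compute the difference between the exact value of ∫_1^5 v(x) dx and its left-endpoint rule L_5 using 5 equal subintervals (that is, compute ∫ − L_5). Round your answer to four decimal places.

Exact integral: ∫_1^5 v(x) dx ≈ -86.666667.
L_5 = -69.92.
Error ≈ -86.666667 − (-69.92) ≈ -16.7467.

-16.7467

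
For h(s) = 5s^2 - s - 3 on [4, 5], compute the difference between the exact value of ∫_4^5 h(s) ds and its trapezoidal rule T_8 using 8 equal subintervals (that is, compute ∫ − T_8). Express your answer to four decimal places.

-0.0130

Exact integral: ∫_4^5 h(s) ds ≈ 94.166667.
T_8 = 94.1796875.
Error ≈ 94.166667 − 94.1796875 ≈ -0.0130.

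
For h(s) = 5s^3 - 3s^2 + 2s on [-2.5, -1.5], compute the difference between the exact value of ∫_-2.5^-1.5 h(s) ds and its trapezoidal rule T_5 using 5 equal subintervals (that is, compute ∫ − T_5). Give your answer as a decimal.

Exact integral: ∫_-2.5^-1.5 h(s) ds = -58.75.
T_5 = -58.97.
Error = -58.75 − (-58.97) = 0.22.

0.22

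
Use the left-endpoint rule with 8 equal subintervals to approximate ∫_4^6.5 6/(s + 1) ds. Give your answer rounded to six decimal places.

2.496375

Δs = (6.5 − 4)/8 = 0.3125.
Left endpoints: 4, 4.3125, 4.625, 4.9375, 5.25, 5.5625, 5.875, 6.1875.
f(4) = 1.2, f(4.3125) = 96/85, f(4.625) = 16/15, f(4.9375) = 96/95, f(5.25) = 0.96, f(5.5625) = 32/35, f(5.875) = 48/55, f(6.1875) = 96/115.
Sum = Δs · [f(4) + f(4.3125) + f(4.625) + ...].
Sum ≈ 2.496375.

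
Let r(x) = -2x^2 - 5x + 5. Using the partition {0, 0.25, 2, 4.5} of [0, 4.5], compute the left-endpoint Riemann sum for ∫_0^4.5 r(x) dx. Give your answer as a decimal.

-24.90625

Subinterval widths: 0.25, 1.75, 2.5.
Left endpoints: 0, 0.25, 2.
r(0) = 5, r(0.25) = 3.625, r(2) = -13.
Sum = Σ Δx_i · r(x_i).
Sum = -24.90625.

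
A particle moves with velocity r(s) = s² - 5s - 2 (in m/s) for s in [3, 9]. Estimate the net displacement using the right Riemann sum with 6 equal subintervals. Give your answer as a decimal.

Δs = (9 − 3)/6 = 1.
Right endpoints: 4, 5, 6, 7, 8, 9.
r(4) = -6, r(5) = -2, r(6) = 4, r(7) = 12, r(8) = 22, r(9) = 34.
Sum = Δs · [r(4) + r(5) + r(6) + ...].
Sum = 64.

64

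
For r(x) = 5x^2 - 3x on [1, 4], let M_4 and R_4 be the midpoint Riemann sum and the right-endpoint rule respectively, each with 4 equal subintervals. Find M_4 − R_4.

M_4 = 81.796875.
R_4 = 108.65625.
M_4 − R_4 = -26.859375.

-26.859375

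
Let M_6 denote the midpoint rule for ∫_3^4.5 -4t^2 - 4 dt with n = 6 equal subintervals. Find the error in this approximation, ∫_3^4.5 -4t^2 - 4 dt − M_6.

-0.03125

Exact integral: ∫_3^4.5 f(t) dt = -91.5.
M_6 = -91.46875.
Error = -91.5 − (-91.46875) = -0.03125.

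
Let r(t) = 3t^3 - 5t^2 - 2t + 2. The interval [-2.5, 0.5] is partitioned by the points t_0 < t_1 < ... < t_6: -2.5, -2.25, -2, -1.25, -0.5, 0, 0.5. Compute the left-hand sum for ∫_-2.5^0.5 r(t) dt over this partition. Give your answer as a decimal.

Subinterval widths: 0.25, 0.25, 0.75, 0.75, 0.5, 0.5.
Left endpoints: -2.5, -2.25, -2, -1.25, -0.5, 0.
r(-2.5) = -71.125, r(-2.25) = -52.984375, r(-2) = -38, r(-1.25) = -9.171875, r(-0.5) = 1.375, r(0) = 2.
Sum = Σ Δt_i · r(t_i).
Sum = -64.71875.

-64.71875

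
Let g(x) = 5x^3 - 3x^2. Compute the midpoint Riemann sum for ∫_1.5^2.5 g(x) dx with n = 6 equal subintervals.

Δx = (2.5 − 1.5)/6 = 1/6.
Midpoints: 19/12, 1.75, 23/12, 25/12, 2.25, 29/12.
g(19/12) = 21299/1728, g(1.75) = 17.609375, g(23/12) = 41791/1728, g(25/12) = 55625/1728, g(2.25) = 41.765625, g(29/12) = 91669/1728.
Sum = Δx · [g(19/12) + g(1.75) + g(23/12) + ...].
Sum = 30.1875.

30.1875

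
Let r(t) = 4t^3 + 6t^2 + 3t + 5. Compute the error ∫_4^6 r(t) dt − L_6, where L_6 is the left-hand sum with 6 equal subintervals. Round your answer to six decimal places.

Exact integral: ∫_4^6 r(t) dt = 1384.
L_6 ≈ 1264.11111111.
Error ≈ 1384 − 1264.11111111 ≈ 119.888889.

119.888889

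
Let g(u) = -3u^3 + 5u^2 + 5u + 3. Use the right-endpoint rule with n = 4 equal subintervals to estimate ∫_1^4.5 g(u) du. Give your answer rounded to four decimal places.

-175.3076

Δu = (4.5 − 1)/4 = 0.875.
Right endpoints: 1.875, 2.75, 3.625, 4.5.
g(1.875) = 5211/512, g(2.75) = -7.828125, g(3.625) = -28711/512, g(4.5) = -146.625.
Sum = Δu · [g(1.875) + g(2.75) + g(3.625) + g(4.5)].
Sum ≈ -175.3076.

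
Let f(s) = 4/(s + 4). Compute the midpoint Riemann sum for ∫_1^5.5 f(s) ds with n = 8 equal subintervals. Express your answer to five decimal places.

Δs = (5.5 − 1)/8 = 0.5625.
Midpoints: 1.28125, 1.84375, 2.40625, 2.96875, 3.53125, 4.09375, 4.65625, 5.21875.
f(1.28125) = 128/169, f(1.84375) = 128/187, f(2.40625) = 128/205, f(2.96875) = 128/223, f(3.53125) = 128/241, f(4.09375) = 128/259, f(4.65625) = 128/277, f(5.21875) = 128/295.
Sum = Δs · [f(1.28125) + f(1.84375) + f(2.40625) + ...].
Sum ≈ 2.56589.

2.56589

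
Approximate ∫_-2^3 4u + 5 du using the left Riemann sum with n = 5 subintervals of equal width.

Δu = (3 − (-2))/5 = 1.
Left endpoints: -2, -1, 0, 1, 2.
f(-2) = -3, f(-1) = 1, f(0) = 5, f(1) = 9, f(2) = 13.
Sum = Δu · [f(-2) + f(-1) + f(0) + f(1) + f(2)].
Sum = 25.

25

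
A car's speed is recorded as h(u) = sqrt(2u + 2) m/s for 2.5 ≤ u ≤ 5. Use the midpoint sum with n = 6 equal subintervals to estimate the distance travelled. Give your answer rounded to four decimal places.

Δu = (5 − 2.5)/6 = 5/12.
Midpoints: 65/24, 3.125, 85/24, 95/24, 4.375, 115/24.
h(65/24) ≈ 2.7234, h(3.125) ≈ 2.8723, h(85/24) ≈ 3.0139, h(95/24) ≈ 3.1491, h(4.375) ≈ 3.2787, h(115/24) ≈ 3.4034.
Sum = Δu · [h(65/24) + h(3.125) + h(85/24) + ...].
Sum ≈ 7.6836.

7.6836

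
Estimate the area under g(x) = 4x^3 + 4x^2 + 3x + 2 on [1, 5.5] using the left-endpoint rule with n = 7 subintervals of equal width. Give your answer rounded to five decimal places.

Δx = (5.5 − 1)/7 = 9/14.
Left endpoints: 1, 23/14, 16/7, 41/14, 25/7, 59/14, 34/7.
g(1) = 13, g(23/14) = 12163/343, g(16/7) = 26590/343, g(41/14) = 49927/343, g(25/7) = 84361/343, g(59/14) = 132079/343, g(34/7) = 195268/343.
Sum = Δx · [g(1) + g(23/14) + g(16/7) + ...].
Sum ≈ 946.19388.

946.19388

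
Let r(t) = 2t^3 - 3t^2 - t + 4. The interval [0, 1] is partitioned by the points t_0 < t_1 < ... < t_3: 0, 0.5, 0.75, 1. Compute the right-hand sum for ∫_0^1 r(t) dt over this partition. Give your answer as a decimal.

Subinterval widths: 0.5, 0.25, 0.25.
Right endpoints: 0.5, 0.75, 1.
r(0.5) = 3, r(0.75) = 2.40625, r(1) = 2.
Sum = Σ Δt_i · r(t_i).
Sum = 2.6015625.

2.6015625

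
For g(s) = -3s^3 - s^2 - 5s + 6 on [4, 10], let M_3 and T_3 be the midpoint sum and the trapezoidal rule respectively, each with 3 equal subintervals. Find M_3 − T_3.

M_3 = -7666.
T_3 = -8050.
M_3 − T_3 = 384.

384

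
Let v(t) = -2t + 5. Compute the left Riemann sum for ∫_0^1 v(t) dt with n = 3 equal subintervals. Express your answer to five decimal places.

Δt = (1 − 0)/3 = 1/3.
Left endpoints: 0, 1/3, 2/3.
v(0) = 5, v(1/3) = 13/3, v(2/3) = 11/3.
Sum = Δt · [v(0) + v(1/3) + v(2/3)].
Sum ≈ 4.33333.

4.33333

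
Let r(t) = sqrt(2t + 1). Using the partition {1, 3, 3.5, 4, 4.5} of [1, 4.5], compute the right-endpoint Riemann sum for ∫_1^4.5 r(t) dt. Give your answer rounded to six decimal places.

Subinterval widths: 2, 0.5, 0.5, 0.5.
Right endpoints: 3, 3.5, 4, 4.5.
r(3) ≈ 2.645751, r(3.5) ≈ 2.828427, r(4) ≈ 3.000000, r(4.5) ≈ 3.162278.
Sum = Σ Δt_i · r(t_i).
Sum ≈ 9.786855.

9.786855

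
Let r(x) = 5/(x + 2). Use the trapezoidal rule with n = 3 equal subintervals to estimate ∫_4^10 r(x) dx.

3.5

Δx = (10 − 4)/3 = 2.
r(4) = 5/6, r(6) = 0.625, r(8) = 0.5, r(10) = 5/12.
T_3 = (Δx/2)·[r(x_0) + 2r(x_1) + 2r(x_2) + r(x_3)].
Sum = 3.5.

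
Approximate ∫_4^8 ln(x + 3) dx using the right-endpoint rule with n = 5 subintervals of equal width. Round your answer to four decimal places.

8.9335

Δx = (8 − 4)/5 = 0.8.
Right endpoints: 4.8, 5.6, 6.4, 7.2, 8.
f(4.8) ≈ 2.0541, f(5.6) ≈ 2.1518, f(6.4) ≈ 2.2407, f(7.2) ≈ 2.3224, f(8) ≈ 2.3979.
Sum = Δx · [f(4.8) + f(5.6) + f(6.4) + f(7.2) + f(8)].
Sum ≈ 8.9335.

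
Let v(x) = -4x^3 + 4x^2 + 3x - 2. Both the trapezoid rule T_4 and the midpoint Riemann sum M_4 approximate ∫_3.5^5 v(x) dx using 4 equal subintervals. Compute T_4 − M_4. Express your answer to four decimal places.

T_4 = -350.96484375.
M_4 ≈ -348.486328.
T_4 − M_4 ≈ -2.4785.

-2.4785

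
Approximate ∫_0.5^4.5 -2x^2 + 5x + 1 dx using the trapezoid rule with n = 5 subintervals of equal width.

-7.52

Δx = (4.5 − 0.5)/5 = 0.8.
f(0.5) = 3, f(1.3) = 4.12, f(2.1) = 2.68, f(2.9) = -1.32, f(3.7) = -7.88, f(4.5) = -17.
T_5 = (Δx/2)·[f(x_0) + 2f(x_1) + ... + 2f(x_{4}) + f(x_5)].
Sum = -7.52.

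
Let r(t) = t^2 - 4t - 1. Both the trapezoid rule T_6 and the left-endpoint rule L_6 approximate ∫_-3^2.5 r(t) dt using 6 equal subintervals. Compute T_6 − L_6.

-11.34375

T_6 ≈ 14.978588.
L_6 ≈ 26.322338.
T_6 − L_6 = -11.34375.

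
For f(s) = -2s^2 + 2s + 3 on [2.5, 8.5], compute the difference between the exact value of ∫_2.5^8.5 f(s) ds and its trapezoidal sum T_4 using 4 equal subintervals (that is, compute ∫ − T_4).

Exact integral: ∫_2.5^8.5 f(s) ds = -315.
T_4 = -319.5.
Error = -315 − (-319.5) = 4.5.

4.5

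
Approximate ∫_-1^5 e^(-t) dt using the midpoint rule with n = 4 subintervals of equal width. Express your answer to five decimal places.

2.47308

Δt = (5 − (-1))/4 = 1.5.
Midpoints: -0.25, 1.25, 2.75, 4.25.
f(-0.25) ≈ 1.28403, f(1.25) ≈ 0.28650, f(2.75) ≈ 0.06393, f(4.25) ≈ 0.01426.
Sum = Δt · [f(-0.25) + f(1.25) + f(2.75) + f(4.25)].
Sum ≈ 2.47308.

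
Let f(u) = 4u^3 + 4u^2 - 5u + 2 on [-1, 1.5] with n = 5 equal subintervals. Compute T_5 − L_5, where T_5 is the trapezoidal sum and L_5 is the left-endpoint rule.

T_5 = 12.5.
L_5 = 10.
T_5 − L_5 = 2.5.

2.5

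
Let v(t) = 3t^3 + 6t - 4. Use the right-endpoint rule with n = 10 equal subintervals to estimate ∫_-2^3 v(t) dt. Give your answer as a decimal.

78.4375

Δt = (3 − (-2))/10 = 0.5.
Right endpoints: -1.5, -1, -0.5, 0, 0.5, 1, 1.5, 2, 2.5, 3.
v(-1.5) = -23.125, v(-1) = -13, v(-0.5) = -7.375, v(0) = -4, v(0.5) = -0.625, v(1) = 5, v(1.5) = 15.125, v(2) = 32, v(2.5) = 57.875, v(3) = 95.
Sum = Δt · [v(-1.5) + v(-1) + v(-0.5) + ...].
Sum = 78.4375.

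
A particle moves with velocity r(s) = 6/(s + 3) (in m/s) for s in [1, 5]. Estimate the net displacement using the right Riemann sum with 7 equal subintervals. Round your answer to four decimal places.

3.9522

Δs = (5 − 1)/7 = 4/7.
Right endpoints: 11/7, 15/7, 19/7, 23/7, 27/7, 31/7, 5.
r(11/7) = 1.3125, r(15/7) = 7/6, r(19/7) = 1.05, r(23/7) = 21/22, r(27/7) = 0.875, r(31/7) = 21/26, r(5) = 0.75.
Sum = Δs · [r(11/7) + r(15/7) + r(19/7) + ...].
Sum ≈ 3.9522.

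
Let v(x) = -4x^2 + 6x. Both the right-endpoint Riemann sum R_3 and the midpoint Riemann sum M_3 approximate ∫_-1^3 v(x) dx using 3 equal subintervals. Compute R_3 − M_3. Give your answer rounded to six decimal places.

-12.444444

R_3 ≈ -23.40740741.
M_3 ≈ -10.96296296.
R_3 − M_3 ≈ -12.444444.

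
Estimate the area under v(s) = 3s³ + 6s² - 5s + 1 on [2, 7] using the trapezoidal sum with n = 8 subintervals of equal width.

2366.38671875

Δs = (7 − 2)/8 = 0.625.
v(2) = 39, v(2.625) = 42743/512, v(3.25) = 151.109375, v(3.875) = 126093/512, v(4.5) = 373.375, v(5.125) = 274843/512, v(5.75) = 740.953125, v(6.375) = 506993/512, v(7) = 1289.
T_8 = (Δs/2)·[v(s_0) + 2v(s_1) + ... + 2v(s_{7}) + v(s_8)].
Sum = 2366.38671875.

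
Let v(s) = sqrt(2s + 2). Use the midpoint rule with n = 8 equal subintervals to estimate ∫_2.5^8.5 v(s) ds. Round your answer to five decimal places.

Δs = (8.5 − 2.5)/8 = 0.75.
Midpoints: 2.875, 3.625, 4.375, 5.125, 5.875, 6.625, 7.375, 8.125.
v(2.875) ≈ 2.78388, v(3.625) ≈ 3.04138, v(4.375) ≈ 3.27872, v(5.125) ≈ 3.50000, v(5.875) ≈ 3.70810, v(6.625) ≈ 3.90512, v(7.375) ≈ 4.09268, v(8.125) ≈ 4.27200.
Sum = Δs · [v(2.875) + v(3.625) + v(4.375) + ...].
Sum ≈ 21.43641.

21.43641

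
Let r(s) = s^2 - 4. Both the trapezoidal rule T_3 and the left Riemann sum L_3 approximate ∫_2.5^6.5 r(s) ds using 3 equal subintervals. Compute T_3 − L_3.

24

T_3 ≈ 71.518519.
L_3 ≈ 47.518519.
T_3 − L_3 = 24.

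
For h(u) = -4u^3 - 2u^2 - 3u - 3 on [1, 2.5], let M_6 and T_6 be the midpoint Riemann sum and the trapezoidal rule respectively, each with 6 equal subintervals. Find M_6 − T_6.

0.5390625

M_6 = -60.0078125.
T_6 = -60.546875.
M_6 − T_6 = 0.5390625.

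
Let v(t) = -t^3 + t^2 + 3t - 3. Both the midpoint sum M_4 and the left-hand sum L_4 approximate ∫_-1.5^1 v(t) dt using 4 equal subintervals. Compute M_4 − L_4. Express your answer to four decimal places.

0.1587

M_4 ≈ -7.043457.
L_4 ≈ -7.202148.
M_4 − L_4 ≈ 0.1587.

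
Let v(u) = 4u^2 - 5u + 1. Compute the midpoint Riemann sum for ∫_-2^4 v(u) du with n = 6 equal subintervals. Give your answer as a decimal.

Δu = (4 − (-2))/6 = 1.
Midpoints: -1.5, -0.5, 0.5, 1.5, 2.5, 3.5.
v(-1.5) = 17.5, v(-0.5) = 4.5, v(0.5) = -0.5, v(1.5) = 2.5, v(2.5) = 13.5, v(3.5) = 32.5.
Sum = Δu · [v(-1.5) + v(-0.5) + v(0.5) + ...].
Sum = 70.

70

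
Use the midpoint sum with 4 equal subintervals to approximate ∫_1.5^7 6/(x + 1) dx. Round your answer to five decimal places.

6.91413

Δx = (7 − 1.5)/4 = 1.375.
Midpoints: 2.1875, 3.5625, 4.9375, 6.3125.
f(2.1875) = 32/17, f(3.5625) = 96/73, f(4.9375) = 96/95, f(6.3125) = 32/39.
Sum = Δx · [f(2.1875) + f(3.5625) + f(4.9375) + f(6.3125)].
Sum ≈ 6.91413.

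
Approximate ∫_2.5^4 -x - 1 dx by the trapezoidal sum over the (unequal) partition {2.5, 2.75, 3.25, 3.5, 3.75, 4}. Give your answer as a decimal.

-6.375

Subinterval widths: 0.25, 0.5, 0.25, 0.25, 0.25.
f(2.5) = -3.5, f(2.75) = -3.75, f(3.25) = -4.25, f(3.5) = -4.5, f(3.75) = -4.75, f(4) = -5.
On each subinterval the trapezoid contributes (Δx_i/2)·[f(x_{i-1}) + f(x_i)].
Sum = -6.375.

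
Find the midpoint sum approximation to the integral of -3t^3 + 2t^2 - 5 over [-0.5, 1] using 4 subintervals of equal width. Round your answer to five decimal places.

-7.44873

Δt = (1 − (-0.5))/4 = 0.375.
Midpoints: -0.3125, 0.0625, 0.4375, 0.8125.
f(-0.3125) = -19305/4096, f(0.0625) = -20451/4096, f(0.4375) = -19941/4096, f(0.8125) = -21663/4096.
Sum = Δt · [f(-0.3125) + f(0.0625) + f(0.4375) + f(0.8125)].
Sum ≈ -7.44873.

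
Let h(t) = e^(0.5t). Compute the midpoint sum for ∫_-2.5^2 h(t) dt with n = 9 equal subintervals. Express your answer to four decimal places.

Δt = (2 − (-2.5))/9 = 0.5.
Midpoints: -2.25, -1.75, -1.25, -0.75, -0.25, 0.25, 0.75, 1.25, 1.75.
h(-2.25) ≈ 0.3247, h(-1.75) ≈ 0.4169, h(-1.25) ≈ 0.5353, h(-0.75) ≈ 0.6873, h(-0.25) ≈ 0.8825, h(0.25) ≈ 1.1331, h(0.75) ≈ 1.4550, h(1.25) ≈ 1.8682, h(1.75) ≈ 2.3989.
Sum = Δt · [h(-2.25) + h(-1.75) + h(-1.25) + ...].
Sum ≈ 4.8509.

4.8509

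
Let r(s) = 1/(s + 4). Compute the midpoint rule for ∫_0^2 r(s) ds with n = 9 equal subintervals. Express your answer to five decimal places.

Δs = (2 − 0)/9 = 2/9.
Midpoints: 1/9, 1/3, 5/9, 7/9, 1, 11/9, 13/9, 5/3, 17/9.
r(1/9) = 9/37, r(1/3) = 3/13, r(5/9) = 9/41, r(7/9) = 9/43, r(1) = 0.2, r(11/9) = 9/47, r(13/9) = 9/49, r(5/3) = 3/17, r(17/9) = 9/53.
Sum = Δs · [r(1/9) + r(1/3) + r(5/9) + ...].
Sum ≈ 0.40539.

0.40539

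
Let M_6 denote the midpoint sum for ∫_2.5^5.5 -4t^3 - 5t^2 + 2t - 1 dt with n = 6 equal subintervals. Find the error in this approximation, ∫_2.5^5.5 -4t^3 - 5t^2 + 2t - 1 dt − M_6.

Exact integral: ∫_2.5^5.5 f(t) dt = -1106.25.
M_6 = -1102.9375.
Error = -1106.25 − (-1102.9375) = -3.3125.

-3.3125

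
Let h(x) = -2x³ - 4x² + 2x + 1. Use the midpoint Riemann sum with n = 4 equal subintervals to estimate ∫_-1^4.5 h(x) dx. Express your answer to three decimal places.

Δx = (4.5 − (-1))/4 = 1.375.
Midpoints: -0.3125, 1.0625, 2.4375, 3.8125.
h(-0.3125) = 93/2048, h(1.0625) = -7761/2048, h(2.4375) = -95959/2048, h(3.8125) = -328389/2048.
Sum = Δx · [h(-0.3125) + h(1.0625) + h(2.4375) + h(3.8125)].
Sum ≈ -290.050.

-290.050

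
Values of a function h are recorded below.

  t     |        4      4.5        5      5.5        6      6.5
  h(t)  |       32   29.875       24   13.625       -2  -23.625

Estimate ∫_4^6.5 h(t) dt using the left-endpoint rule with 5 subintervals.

Δt = 0.5.
Sum = 0.5·[32 + 29.875 + 24 + 13.625 + (-2)] = 48.75.

48.75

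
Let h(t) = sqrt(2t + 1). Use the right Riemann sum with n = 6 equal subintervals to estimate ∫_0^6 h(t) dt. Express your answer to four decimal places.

Δt = (6 − 0)/6 = 1.
Right endpoints: 1, 2, 3, 4, 5, 6.
h(1) ≈ 1.7321, h(2) ≈ 2.2361, h(3) ≈ 2.6458, h(4) ≈ 3.0000, h(5) ≈ 3.3166, h(6) ≈ 3.6056.
Sum = Δt · [h(1) + h(2) + h(3) + ...].
Sum ≈ 16.5360.

16.5360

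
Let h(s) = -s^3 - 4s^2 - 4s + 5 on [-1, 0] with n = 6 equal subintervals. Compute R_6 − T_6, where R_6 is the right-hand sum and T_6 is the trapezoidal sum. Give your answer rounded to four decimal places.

-0.0833

R_6 ≈ 5.821759.
T_6 ≈ 5.905093.
R_6 − T_6 ≈ -0.0833.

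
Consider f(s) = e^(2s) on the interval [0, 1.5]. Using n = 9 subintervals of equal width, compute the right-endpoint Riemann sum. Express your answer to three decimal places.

Δs = (1.5 − 0)/9 = 1/6.
Right endpoints: 1/6, 1/3, 0.5, 2/3, 5/6, 1, 7/6, 4/3, 1.5.
f(1/6) ≈ 1.396, f(1/3) ≈ 1.948, f(0.5) ≈ 2.718, f(2/3) ≈ 3.794, f(5/6) ≈ 5.294, f(1) ≈ 7.389, f(7/6) ≈ 10.312, f(4/3) ≈ 14.392, f(1.5) ≈ 20.086.
Sum = Δs · [f(1/6) + f(1/3) + f(0.5) + ...].
Sum ≈ 11.221.

11.221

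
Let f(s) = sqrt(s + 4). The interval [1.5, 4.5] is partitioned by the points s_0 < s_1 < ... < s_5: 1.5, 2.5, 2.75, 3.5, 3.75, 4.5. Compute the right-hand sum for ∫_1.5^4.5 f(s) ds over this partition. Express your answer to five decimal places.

8.13557

Subinterval widths: 1, 0.25, 0.75, 0.25, 0.75.
Right endpoints: 2.5, 2.75, 3.5, 3.75, 4.5.
f(2.5) ≈ 2.54951, f(2.75) ≈ 2.59808, f(3.5) ≈ 2.73861, f(3.75) ≈ 2.78388, f(4.5) ≈ 2.91548.
Sum = Σ Δs_i · f(s_i).
Sum ≈ 8.13557.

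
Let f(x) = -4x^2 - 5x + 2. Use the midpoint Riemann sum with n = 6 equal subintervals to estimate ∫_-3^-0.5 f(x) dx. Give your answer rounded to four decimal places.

Δx = (-0.5 − (-3))/6 = 5/12.
Midpoints: -67/24, -2.375, -47/24, -37/24, -1.125, -17/24.
f(-67/24) = -2191/144, f(-2.375) = -8.6875, f(-47/24) = -511/144, f(-37/24) = 29/144, f(-1.125) = 2.5625, f(-17/24) = 509/144.
Sum = Δx · [f(-67/24) + f(-2.375) + f(-47/24) + ...].
Sum ≈ -8.8137.

-8.8137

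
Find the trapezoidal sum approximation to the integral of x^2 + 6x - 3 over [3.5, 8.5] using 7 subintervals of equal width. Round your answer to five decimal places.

Δx = (8.5 − 3.5)/7 = 5/7.
f(3.5) = 30.25, f(59/14) = 7849/196, f(69/14) = 9969/196, f(79/14) = 12289/196, f(89/14) = 14809/196, f(99/14) = 17529/196, f(109/14) = 20449/196, f(8.5) = 120.25.
T_7 = (Δx/2)·[f(x_0) + 2f(x_1) + ... + 2f(x_{6}) + f(x_7)].
Sum ≈ 355.84184.

355.84184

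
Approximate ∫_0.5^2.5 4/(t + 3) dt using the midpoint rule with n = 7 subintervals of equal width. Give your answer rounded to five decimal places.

Δt = (2.5 − 0.5)/7 = 2/7.
Midpoints: 9/14, 13/14, 17/14, 1.5, 25/14, 29/14, 33/14.
f(9/14) = 56/51, f(13/14) = 56/55, f(17/14) = 56/59, f(1.5) = 8/9, f(25/14) = 56/67, f(29/14) = 56/71, f(33/14) = 56/75.
Sum = Δt · [f(9/14) + f(13/14) + f(17/14) + ...].
Sum ≈ 1.80728.

1.80728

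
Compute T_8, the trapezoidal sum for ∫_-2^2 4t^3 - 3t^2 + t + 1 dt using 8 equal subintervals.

-12.5

Δt = (2 − (-2))/8 = 0.5.
f(-2) = -45, f(-1.5) = -20.75, f(-1) = -7, f(-0.5) = -0.75, f(0) = 1, f(0.5) = 1.25, f(1) = 3, f(1.5) = 9.25, f(2) = 23.
T_8 = (Δt/2)·[f(t_0) + 2f(t_1) + ... + 2f(t_{7}) + f(t_8)].
Sum = -12.5.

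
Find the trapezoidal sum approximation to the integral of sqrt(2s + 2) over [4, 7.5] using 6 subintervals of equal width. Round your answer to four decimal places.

12.8213

Δs = (7.5 − 4)/6 = 7/12.
f(4) ≈ 3.1623, f(55/12) ≈ 3.3417, f(31/6) ≈ 3.5119, f(5.75) ≈ 3.6742, f(19/3) ≈ 3.8297, f(83/12) ≈ 3.9791, f(7.5) ≈ 4.1231.
T_6 = (Δs/2)·[f(s_0) + 2f(s_1) + ... + 2f(s_{5}) + f(s_6)].
Sum ≈ 12.8213.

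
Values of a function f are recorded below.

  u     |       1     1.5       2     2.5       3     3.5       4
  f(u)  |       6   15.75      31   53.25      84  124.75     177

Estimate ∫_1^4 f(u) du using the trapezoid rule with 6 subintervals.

Δu = 0.5.
T_6 = (0.5/2)·[6 + 2·15.75 + 2·31 + 2·53.25 + 2·84 + 2·124.75 + 177] = 200.125.

200.125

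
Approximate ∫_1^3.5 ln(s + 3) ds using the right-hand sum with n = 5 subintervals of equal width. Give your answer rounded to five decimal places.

Δs = (3.5 − 1)/5 = 0.5.
Right endpoints: 1.5, 2, 2.5, 3, 3.5.
f(1.5) ≈ 1.50408, f(2) ≈ 1.60944, f(2.5) ≈ 1.70475, f(3) ≈ 1.79176, f(3.5) ≈ 1.87180.
Sum = Δs · [f(1.5) + f(2) + f(2.5) + f(3) + f(3.5)].
Sum ≈ 4.24091.

4.24091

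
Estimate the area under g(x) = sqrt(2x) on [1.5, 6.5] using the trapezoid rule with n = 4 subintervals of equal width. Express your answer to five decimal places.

13.85351

Δx = (6.5 − 1.5)/4 = 1.25.
g(1.5) ≈ 1.73205, g(2.75) ≈ 2.34521, g(4) ≈ 2.82843, g(5.25) ≈ 3.24037, g(6.5) ≈ 3.60555.
T_4 = (Δx/2)·[g(x_0) + 2g(x_1) + 2g(x_2) + 2g(x_3) + g(x_4)].
Sum ≈ 13.85351.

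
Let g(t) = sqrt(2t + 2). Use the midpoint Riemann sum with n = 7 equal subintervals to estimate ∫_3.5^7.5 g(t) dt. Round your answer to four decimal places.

14.3655

Δt = (7.5 − 3.5)/7 = 4/7.
Midpoints: 53/14, 61/14, 69/14, 5.5, 85/14, 93/14, 101/14.
g(53/14) ≈ 3.0938, g(61/14) ≈ 3.2733, g(69/14) ≈ 3.4434, g(5.5) ≈ 3.6056, g(85/14) ≈ 3.7607, g(93/14) ≈ 3.9097, g(101/14) ≈ 4.0532.
Sum = Δt · [g(53/14) + g(61/14) + g(69/14) + ...].
Sum ≈ 14.3655.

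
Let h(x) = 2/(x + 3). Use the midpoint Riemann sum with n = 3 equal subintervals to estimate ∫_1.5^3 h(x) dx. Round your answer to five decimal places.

0.57492

Δx = (3 − 1.5)/3 = 0.5.
Midpoints: 1.75, 2.25, 2.75.
h(1.75) = 8/19, h(2.25) = 8/21, h(2.75) = 8/23.
Sum = Δx · [h(1.75) + h(2.25) + h(2.75)].
Sum ≈ 0.57492.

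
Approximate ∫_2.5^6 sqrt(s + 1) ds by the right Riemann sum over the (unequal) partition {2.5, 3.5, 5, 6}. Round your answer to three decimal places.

Subinterval widths: 1, 1.5, 1.
Right endpoints: 3.5, 5, 6.
f(3.5) ≈ 2.121, f(5) ≈ 2.449, f(6) ≈ 2.646.
Sum = Σ Δs_i · f(s_i).
Sum ≈ 8.441.

8.441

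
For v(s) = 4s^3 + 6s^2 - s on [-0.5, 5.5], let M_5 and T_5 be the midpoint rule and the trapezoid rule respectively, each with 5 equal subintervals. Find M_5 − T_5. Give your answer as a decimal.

M_5 = 1207.08.
T_5 = 1284.84.
M_5 − T_5 = -77.76.

-77.76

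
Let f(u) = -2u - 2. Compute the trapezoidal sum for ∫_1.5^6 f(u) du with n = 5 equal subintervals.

-42.75

Δu = (6 − 1.5)/5 = 0.9.
f(1.5) = -5, f(2.4) = -6.8, f(3.3) = -8.6, f(4.2) = -10.4, f(5.1) = -12.2, f(6) = -14.
T_5 = (Δu/2)·[f(u_0) + 2f(u_1) + ... + 2f(u_{4}) + f(u_5)].
Sum = -42.75.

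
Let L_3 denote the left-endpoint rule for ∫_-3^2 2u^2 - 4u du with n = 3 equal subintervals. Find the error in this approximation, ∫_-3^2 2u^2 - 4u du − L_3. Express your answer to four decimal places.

-29.6296

Exact integral: ∫_-3^2 f(u) du ≈ 33.333333.
L_3 ≈ 62.962963.
Error ≈ 33.333333 − 62.962963 ≈ -29.6296.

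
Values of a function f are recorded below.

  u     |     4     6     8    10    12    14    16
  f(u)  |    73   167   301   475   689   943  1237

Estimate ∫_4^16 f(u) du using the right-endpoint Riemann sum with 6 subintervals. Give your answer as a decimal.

7624

Δu = 2.
Sum = 2·[167 + 301 + 475 + 689 + 943 + 1237] = 7624.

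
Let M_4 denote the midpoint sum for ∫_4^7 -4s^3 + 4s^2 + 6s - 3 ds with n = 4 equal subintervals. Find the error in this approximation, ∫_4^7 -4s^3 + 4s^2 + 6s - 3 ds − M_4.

-8.71875

Exact integral: ∫_4^7 f(s) ds = -1683.
M_4 = -1674.28125.
Error = -1683 − (-1674.28125) = -8.71875.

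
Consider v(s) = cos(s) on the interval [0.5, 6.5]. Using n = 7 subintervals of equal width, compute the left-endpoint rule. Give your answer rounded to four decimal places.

-0.2904

Δs = (6.5 − 0.5)/7 = 6/7.
Left endpoints: 0.5, 19/14, 31/14, 43/14, 55/14, 67/14, 79/14.
v(0.5) ≈ 0.8776, v(19/14) ≈ 0.2120, v(31/14) ≈ -0.6000, v(43/14) ≈ -0.9975, v(55/14) ≈ -0.7060, v(67/14) ≈ 0.0733, v(79/14) ≈ 0.8019.
Sum = Δs · [v(0.5) + v(19/14) + v(31/14) + ...].
Sum ≈ -0.2904.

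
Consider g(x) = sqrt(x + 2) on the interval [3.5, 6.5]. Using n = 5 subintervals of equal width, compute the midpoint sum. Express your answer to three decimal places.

7.923

Δx = (6.5 − 3.5)/5 = 0.6.
Midpoints: 3.8, 4.4, 5, 5.6, 6.2.
g(3.8) ≈ 2.408, g(4.4) ≈ 2.530, g(5) ≈ 2.646, g(5.6) ≈ 2.757, g(6.2) ≈ 2.864.
Sum = Δx · [g(3.8) + g(4.4) + g(5) + g(5.6) + g(6.2)].
Sum ≈ 7.923.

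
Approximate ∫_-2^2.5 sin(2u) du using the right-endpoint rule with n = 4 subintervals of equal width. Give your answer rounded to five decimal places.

-1.21705

Δu = (2.5 − (-2))/4 = 1.125.
Right endpoints: -0.875, 0.25, 1.375, 2.5.
f(-0.875) ≈ -0.98399, f(0.25) ≈ 0.47943, f(1.375) ≈ 0.38166, f(2.5) ≈ -0.95892.
Sum = Δu · [f(-0.875) + f(0.25) + f(1.375) + f(2.5)].
Sum ≈ -1.21705.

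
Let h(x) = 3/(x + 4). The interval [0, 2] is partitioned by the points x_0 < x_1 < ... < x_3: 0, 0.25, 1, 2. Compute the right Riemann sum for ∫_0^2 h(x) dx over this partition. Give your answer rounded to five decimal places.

1.12647

Subinterval widths: 0.25, 0.75, 1.
Right endpoints: 0.25, 1, 2.
h(0.25) = 12/17, h(1) = 0.6, h(2) = 0.5.
Sum = Σ Δx_i · h(x_i).
Sum ≈ 1.12647.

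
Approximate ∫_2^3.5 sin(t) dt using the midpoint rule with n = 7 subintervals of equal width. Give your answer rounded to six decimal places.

Δt = (3.5 − 2)/7 = 3/14.
Midpoints: 59/28, 65/28, 71/28, 2.75, 83/28, 89/28, 95/28.
f(59/28) ≈ 0.859581, f(65/28) ≈ 0.731258, f(71/28) ≈ 0.569484, f(2.75) ≈ 0.381661, f(83/28) ≈ 0.176379, f(89/28) ≈ -0.036970, f(95/28) ≈ -0.248629.
Sum = Δt · [f(59/28) + f(65/28) + f(71/28) + ...].
Sum ≈ 0.521307.

0.521307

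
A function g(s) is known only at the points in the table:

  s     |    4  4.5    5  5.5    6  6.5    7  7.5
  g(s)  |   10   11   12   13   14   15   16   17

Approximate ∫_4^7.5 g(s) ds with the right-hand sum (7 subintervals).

Δs = 0.5.
Sum = 0.5·[11 + 12 + 13 + 14 + 15 + 16 + 17] = 49.

49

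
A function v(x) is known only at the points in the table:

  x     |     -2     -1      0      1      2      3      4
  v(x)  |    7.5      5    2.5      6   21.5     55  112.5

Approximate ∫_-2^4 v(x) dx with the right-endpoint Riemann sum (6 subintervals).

Δx = 1.
Sum = 1·[5 + 2.5 + 6 + 21.5 + 55 + 112.5] = 202.5.

202.5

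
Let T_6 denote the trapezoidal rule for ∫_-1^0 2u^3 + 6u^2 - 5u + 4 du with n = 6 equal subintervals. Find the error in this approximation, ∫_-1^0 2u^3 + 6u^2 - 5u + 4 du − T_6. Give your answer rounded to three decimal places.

-0.014

Exact integral: ∫_-1^0 f(u) du = 8.
T_6 ≈ 8.01389.
Error ≈ 8 − 8.01389 ≈ -0.014.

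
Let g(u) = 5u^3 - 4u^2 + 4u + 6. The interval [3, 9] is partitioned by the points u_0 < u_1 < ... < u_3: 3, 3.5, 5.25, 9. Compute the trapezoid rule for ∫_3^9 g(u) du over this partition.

8304.15234375

Subinterval widths: 0.5, 1.75, 3.75.
g(3) = 117, g(3.5) = 185.375, g(5.25) = 640.265625, g(9) = 3363.
On each subinterval the trapezoid contributes (Δu_i/2)·[g(u_{i-1}) + g(u_i)].
Sum = 8304.15234375.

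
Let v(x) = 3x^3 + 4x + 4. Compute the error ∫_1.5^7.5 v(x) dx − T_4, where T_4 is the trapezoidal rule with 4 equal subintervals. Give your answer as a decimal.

Exact integral: ∫_1.5^7.5 v(x) dx = 2501.25.
T_4 = 2592.375.
Error = 2501.25 − 2592.375 = -91.125.

-91.125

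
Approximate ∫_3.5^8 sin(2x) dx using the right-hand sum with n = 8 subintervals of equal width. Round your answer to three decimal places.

0.498

Δx = (8 − 3.5)/8 = 0.5625.
Right endpoints: 4.0625, 4.625, 5.1875, 5.75, 6.3125, 6.875, 7.4375, 8.
f(4.0625) ≈ 0.963, f(4.625) ≈ 0.174, f(5.1875) ≈ -0.814, f(5.75) ≈ -0.875, f(6.3125) ≈ 0.059, f(6.875) ≈ 0.926, f(7.4375) ≈ 0.740, f(8) ≈ -0.288.
Sum = Δx · [f(4.0625) + f(4.625) + f(5.1875) + ...].
Sum ≈ 0.498.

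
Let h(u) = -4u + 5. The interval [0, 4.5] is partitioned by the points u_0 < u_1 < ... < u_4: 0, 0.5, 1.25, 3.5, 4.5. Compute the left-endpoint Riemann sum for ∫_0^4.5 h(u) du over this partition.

-4.25

Subinterval widths: 0.5, 0.75, 2.25, 1.
Left endpoints: 0, 0.5, 1.25, 3.5.
h(0) = 5, h(0.5) = 3, h(1.25) = 0, h(3.5) = -9.
Sum = Σ Δu_i · h(u_i).
Sum = -4.25.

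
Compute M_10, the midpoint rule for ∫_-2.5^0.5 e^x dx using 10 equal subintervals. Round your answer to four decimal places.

Δx = (0.5 − (-2.5))/10 = 0.3.
Midpoints: -2.35, -2.05, -1.75, -1.45, -1.15, -0.85, -0.55, -0.25, 0.05, 0.35.
f(-2.35) ≈ 0.0954, f(-2.05) ≈ 0.1287, f(-1.75) ≈ 0.1738, f(-1.45) ≈ 0.2346, f(-1.15) ≈ 0.3166, f(-0.85) ≈ 0.4274, f(-0.55) ≈ 0.5769, f(-0.25) ≈ 0.7788, f(0.05) ≈ 1.0513, f(0.35) ≈ 1.4191.
Sum = Δx · [f(-2.35) + f(-2.05) + f(-1.75) + ...].
Sum ≈ 1.5608.

1.5608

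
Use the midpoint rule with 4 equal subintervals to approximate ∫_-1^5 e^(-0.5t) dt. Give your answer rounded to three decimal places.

3.061

Δt = (5 − (-1))/4 = 1.5.
Midpoints: -0.25, 1.25, 2.75, 4.25.
f(-0.25) ≈ 1.133, f(1.25) ≈ 0.535, f(2.75) ≈ 0.253, f(4.25) ≈ 0.119.
Sum = Δt · [f(-0.25) + f(1.25) + f(2.75) + f(4.25)].
Sum ≈ 3.061.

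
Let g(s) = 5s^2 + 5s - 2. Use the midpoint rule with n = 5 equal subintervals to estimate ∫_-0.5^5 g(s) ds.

256.64375

Δs = (5 − (-0.5))/5 = 1.1.
Midpoints: 0.05, 1.15, 2.25, 3.35, 4.45.
g(0.05) = -1.7375, g(1.15) = 10.3625, g(2.25) = 34.5625, g(3.35) = 70.8625, g(4.45) = 119.2625.
Sum = Δs · [g(0.05) + g(1.15) + g(2.25) + g(3.35) + g(4.45)].
Sum = 256.64375.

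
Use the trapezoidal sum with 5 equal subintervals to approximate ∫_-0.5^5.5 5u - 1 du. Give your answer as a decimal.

Δu = (5.5 − (-0.5))/5 = 1.2.
f(-0.5) = -3.5, f(0.7) = 2.5, f(1.9) = 8.5, f(3.1) = 14.5, f(4.3) = 20.5, f(5.5) = 26.5.
T_5 = (Δu/2)·[f(u_0) + 2f(u_1) + ... + 2f(u_{4}) + f(u_5)].
Sum = 69.

69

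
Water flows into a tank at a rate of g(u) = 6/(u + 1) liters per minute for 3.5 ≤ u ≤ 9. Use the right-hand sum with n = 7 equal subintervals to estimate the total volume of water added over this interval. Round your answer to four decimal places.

4.5151

Δu = (9 − 3.5)/7 = 11/14.
Right endpoints: 30/7, 71/14, 41/7, 93/14, 52/7, 115/14, 9.
g(30/7) = 42/37, g(71/14) = 84/85, g(41/7) = 0.875, g(93/14) = 84/107, g(52/7) = 42/59, g(115/14) = 28/43, g(9) = 0.6.
Sum = Δu · [g(30/7) + g(71/14) + g(41/7) + ...].
Sum ≈ 4.5151.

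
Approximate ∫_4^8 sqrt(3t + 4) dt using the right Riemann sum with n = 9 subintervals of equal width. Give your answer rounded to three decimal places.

18.988

Δt = (8 − 4)/9 = 4/9.
Right endpoints: 40/9, 44/9, 16/3, 52/9, 56/9, 20/3, 64/9, 68/9, 8.
f(40/9) ≈ 4.163, f(44/9) ≈ 4.320, f(16/3) ≈ 4.472, f(52/9) ≈ 4.619, f(56/9) ≈ 4.761, f(20/3) ≈ 4.899, f(64/9) ≈ 5.033, f(68/9) ≈ 5.164, f(8) ≈ 5.292.
Sum = Δt · [f(40/9) + f(44/9) + f(16/3) + ...].
Sum ≈ 18.988.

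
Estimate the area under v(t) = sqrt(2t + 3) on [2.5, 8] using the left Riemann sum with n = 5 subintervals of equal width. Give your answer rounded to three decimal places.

Δt = (8 − 2.5)/5 = 1.1.
Left endpoints: 2.5, 3.6, 4.7, 5.8, 6.9.
v(2.5) ≈ 2.828, v(3.6) ≈ 3.194, v(4.7) ≈ 3.521, v(5.8) ≈ 3.821, v(6.9) ≈ 4.099.
Sum = Δt · [v(2.5) + v(3.6) + v(4.7) + v(5.8) + v(6.9)].
Sum ≈ 19.210.

19.210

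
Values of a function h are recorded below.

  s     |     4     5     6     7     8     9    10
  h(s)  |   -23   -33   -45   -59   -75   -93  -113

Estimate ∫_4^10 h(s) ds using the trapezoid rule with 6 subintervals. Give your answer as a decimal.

-373

Δs = 1.
T_6 = (1/2)·[(-23) + 2·(-33) + 2·(-45) + 2·(-59) + 2·(-75) + 2·(-93) + (-113)] = -373.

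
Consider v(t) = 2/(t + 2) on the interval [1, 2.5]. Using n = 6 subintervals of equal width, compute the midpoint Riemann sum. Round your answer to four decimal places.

Δt = (2.5 − 1)/6 = 0.25.
Midpoints: 1.125, 1.375, 1.625, 1.875, 2.125, 2.375.
v(1.125) = 0.64, v(1.375) = 16/27, v(1.625) = 16/29, v(1.875) = 16/31, v(2.125) = 16/33, v(2.375) = 16/35.
Sum = Δt · [v(1.125) + v(1.375) + v(1.625) + ...].
Sum ≈ 0.8106.

0.8106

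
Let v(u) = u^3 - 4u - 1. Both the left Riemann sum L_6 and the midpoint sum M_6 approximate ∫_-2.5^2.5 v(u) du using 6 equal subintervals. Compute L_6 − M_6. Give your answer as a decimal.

L_6 = -9.6875.
M_6 = -5.
L_6 − M_6 = -4.6875.

-4.6875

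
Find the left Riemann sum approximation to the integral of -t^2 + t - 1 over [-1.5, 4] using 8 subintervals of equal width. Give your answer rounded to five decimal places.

Δt = (4 − (-1.5))/8 = 0.6875.
Left endpoints: -1.5, -0.8125, -0.125, 0.5625, 1.25, 1.9375, 2.625, 3.3125.
f(-1.5) = -4.75, f(-0.8125) = -2.47265625, f(-0.125) = -1.140625, f(0.5625) = -0.75390625, f(1.25) = -1.3125, f(1.9375) = -2.81640625, f(2.625) = -5.265625, f(3.3125) = -8.66015625.
Sum = Δt · [f(-1.5) + f(-0.8125) + f(-0.125) + ...].
Sum ≈ -18.68066.

-18.68066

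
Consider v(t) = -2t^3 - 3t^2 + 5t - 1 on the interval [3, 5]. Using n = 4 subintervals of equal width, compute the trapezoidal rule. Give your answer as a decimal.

Δt = (5 − 3)/4 = 0.5.
v(3) = -67, v(3.5) = -106, v(4) = -157, v(4.5) = -221.5, v(5) = -301.
T_4 = (Δt/2)·[v(t_0) + 2v(t_1) + 2v(t_2) + 2v(t_3) + v(t_4)].
Sum = -334.25.

-334.25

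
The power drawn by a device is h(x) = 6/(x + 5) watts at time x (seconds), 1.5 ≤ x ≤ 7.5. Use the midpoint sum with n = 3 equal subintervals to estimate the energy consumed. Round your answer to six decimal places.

Δx = (7.5 − 1.5)/3 = 2.
Midpoints: 2.5, 4.5, 6.5.
h(2.5) = 0.8, h(4.5) = 12/19, h(6.5) = 12/23.
Sum = Δx · [h(2.5) + h(4.5) + h(6.5)].
Sum ≈ 3.906636.

3.906636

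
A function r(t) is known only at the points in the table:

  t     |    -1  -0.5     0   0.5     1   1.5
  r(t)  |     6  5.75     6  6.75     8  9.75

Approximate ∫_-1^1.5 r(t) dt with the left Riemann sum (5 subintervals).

Δt = 0.5.
Sum = 0.5·[6 + 5.75 + 6 + 6.75 + 8] = 16.25.

16.25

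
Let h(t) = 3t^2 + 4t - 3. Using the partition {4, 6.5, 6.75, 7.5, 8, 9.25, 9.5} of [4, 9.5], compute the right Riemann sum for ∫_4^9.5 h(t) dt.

1111.65625

Subinterval widths: 2.5, 0.25, 0.75, 0.5, 1.25, 0.25.
Right endpoints: 6.5, 6.75, 7.5, 8, 9.25, 9.5.
h(6.5) = 149.75, h(6.75) = 160.6875, h(7.5) = 195.75, h(8) = 221, h(9.25) = 290.6875, h(9.5) = 305.75.
Sum = Σ Δt_i · h(t_i).
Sum = 1111.65625.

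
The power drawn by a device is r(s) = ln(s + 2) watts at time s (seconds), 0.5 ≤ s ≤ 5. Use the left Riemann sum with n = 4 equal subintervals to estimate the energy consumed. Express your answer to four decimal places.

6.2246

Δs = (5 − 0.5)/4 = 1.125.
Left endpoints: 0.5, 1.625, 2.75, 3.875.
r(0.5) ≈ 0.9163, r(1.625) ≈ 1.2879, r(2.75) ≈ 1.5581, r(3.875) ≈ 1.7707.
Sum = Δs · [r(0.5) + r(1.625) + r(2.75) + r(3.875)].
Sum ≈ 6.2246.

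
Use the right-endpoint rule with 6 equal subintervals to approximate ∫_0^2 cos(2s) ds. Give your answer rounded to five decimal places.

-0.63989

Δs = (2 − 0)/6 = 1/3.
Right endpoints: 1/3, 2/3, 1, 4/3, 5/3, 2.
f(1/3) ≈ 0.78589, f(2/3) ≈ 0.23524, f(1) ≈ -0.41615, f(4/3) ≈ -0.88933, f(5/3) ≈ -0.98167, f(2) ≈ -0.65364.
Sum = Δs · [f(1/3) + f(2/3) + f(1) + ...].
Sum ≈ -0.63989.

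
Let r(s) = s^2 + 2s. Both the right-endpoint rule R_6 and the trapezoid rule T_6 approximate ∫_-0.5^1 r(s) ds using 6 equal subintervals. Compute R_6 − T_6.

0.46875

R_6 = 1.609375.
T_6 = 1.140625.
R_6 − T_6 = 0.46875.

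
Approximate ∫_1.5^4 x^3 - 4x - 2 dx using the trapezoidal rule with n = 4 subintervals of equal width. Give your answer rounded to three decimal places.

31.577

Δx = (4 − 1.5)/4 = 0.625.
f(1.5) = -4.625, f(2.125) = -463/512, f(2.75) = 7.796875, f(3.375) = 11747/512, f(4) = 46.
T_4 = (Δx/2)·[f(x_0) + 2f(x_1) + 2f(x_2) + 2f(x_3) + f(x_4)].
Sum ≈ 31.577.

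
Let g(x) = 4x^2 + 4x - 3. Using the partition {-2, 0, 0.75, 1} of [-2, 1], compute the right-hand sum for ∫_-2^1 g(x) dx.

-3.0625

Subinterval widths: 2, 0.75, 0.25.
Right endpoints: 0, 0.75, 1.
g(0) = -3, g(0.75) = 2.25, g(1) = 5.
Sum = Σ Δx_i · g(x_i).
Sum = -3.0625.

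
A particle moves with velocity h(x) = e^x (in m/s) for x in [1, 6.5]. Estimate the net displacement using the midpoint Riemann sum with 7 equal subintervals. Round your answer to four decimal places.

Δx = (6.5 − 1)/7 = 11/14.
Midpoints: 39/28, 61/28, 83/28, 3.75, 127/28, 149/28, 171/28.
h(39/28) ≈ 4.0263, h(61/28) ≈ 8.8337, h(83/28) ≈ 19.3809, h(3.75) ≈ 42.5211, h(127/28) ≈ 93.2901, h(149/28) ≈ 204.6761, h(171/28) ≈ 449.0539.
Sum = Δx · [h(39/28) + h(61/28) + h(83/28) + ...].
Sum ≈ 645.6859.

645.6859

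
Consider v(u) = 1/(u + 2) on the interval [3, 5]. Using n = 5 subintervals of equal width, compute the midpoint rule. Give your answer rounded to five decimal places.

0.33634

Δu = (5 − 3)/5 = 0.4.
Midpoints: 3.2, 3.6, 4, 4.4, 4.8.
v(3.2) = 5/26, v(3.6) = 5/28, v(4) = 1/6, v(4.4) = 0.15625, v(4.8) = 5/34.
Sum = Δu · [v(3.2) + v(3.6) + v(4) + v(4.4) + v(4.8)].
Sum ≈ 0.33634.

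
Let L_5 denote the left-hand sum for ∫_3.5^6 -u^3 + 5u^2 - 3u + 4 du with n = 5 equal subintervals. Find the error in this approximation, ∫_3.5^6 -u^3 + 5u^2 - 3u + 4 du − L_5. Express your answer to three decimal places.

Exact integral: ∫_3.5^6 f(u) du ≈ -23.56771.
L_5 = -9.0625.
Error ≈ -23.56771 − (-9.0625) ≈ -14.505.

-14.505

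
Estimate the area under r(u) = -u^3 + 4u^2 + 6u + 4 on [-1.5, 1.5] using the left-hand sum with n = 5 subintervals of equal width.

18.345

Δu = (1.5 − (-1.5))/5 = 0.6.
Left endpoints: -1.5, -0.9, -0.3, 0.3, 0.9.
r(-1.5) = 7.375, r(-0.9) = 2.569, r(-0.3) = 2.587, r(0.3) = 6.133, r(0.9) = 11.911.
Sum = Δu · [r(-1.5) + r(-0.9) + r(-0.3) + r(0.3) + r(0.9)].
Sum = 18.345.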